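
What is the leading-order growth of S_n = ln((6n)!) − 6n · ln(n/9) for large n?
S_n ~ 6n · (ln 54 − 1) + O(ln n)

Stirling: ln((6n)!) = 6n ln(6n) − 6n + O(ln n).
  S_n = 6n ln(6n) − 6n − 6n ln(n/9) + O(ln n)
      = 6n ln(6n) − 6n ln n + 6n ln 9 − 6n + O(ln n)
      = 6n ln 6 + 6n ln 9 − 6n + O(ln n)
      = 6n (ln 54 − 1) + O(ln n).
Numerically ln(54) − 1 ≈ 2.9890.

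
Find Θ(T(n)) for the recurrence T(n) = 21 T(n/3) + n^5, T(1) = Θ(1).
T(n) = Θ(n^5)

log_3 21 ≈ 2.771. f(n) = n^5 dominates n^(log_3 21) since 5 > 2.771, and the regularity condition a·f(n/b) = 21·(n/3)^5 = (21/243)·n^5 ≤ c·f(n) holds with c = 21/243 ≈ 0.0864 < 1. So this is Case 3: T(n) = Θ(f(n)) = Θ(n^5).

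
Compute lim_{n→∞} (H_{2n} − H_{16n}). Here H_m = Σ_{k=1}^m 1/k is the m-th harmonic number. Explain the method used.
lim = ln(2/16) = −ln 8

Euler-Maclaurin gives H_m = ln m + γ + 1/(2m) + O(1/m^2). The γ and O(1/m) terms cancel in the difference:
  H_{2n} − H_{16n} = ln(2n) − ln(16n) + O(1/n) = ln(2/16) + O(1/n).
Hence the limit is ln(2/16) = −ln 8.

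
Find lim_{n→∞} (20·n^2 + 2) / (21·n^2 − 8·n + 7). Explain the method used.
lim = 20/21

For large n the leading n^2 terms dominate both numerator and denominator. Dividing top and bottom by n^2, every other term tends to 0, leaving 20/21.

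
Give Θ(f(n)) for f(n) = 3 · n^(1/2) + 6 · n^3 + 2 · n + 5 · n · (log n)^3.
f(n) ∈ Θ(n^3)

Compare the terms by growth order. For large n, n^a · (log n)^b dominates n^a' · (log n)^b' iff a > a', or (a = a' and b > b'). Ranking the 4 terms shows the dominant one is 6 · n^3. Hence f(n) ∈ Θ(n^3).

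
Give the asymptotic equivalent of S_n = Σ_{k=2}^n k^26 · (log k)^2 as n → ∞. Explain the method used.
S_n ~ n^27 · (log n)^2 / 27

By integral comparison, S_n = ∫_1^n x^26 · (log x)^2 dx + O(n^26 · (log n)^2). For the integral, the leading term of ∫_1^n x^26 (log x)^2 dx is n^27/27 · (log n)^2 (by repeated integration by parts; each step lowers the log-exponent and produces a relatively O(1/log n) correction). Hence S_n ~ n^27 · (log n)^2 / 27.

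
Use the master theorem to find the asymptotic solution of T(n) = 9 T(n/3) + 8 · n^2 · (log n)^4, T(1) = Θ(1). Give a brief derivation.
T(n) = Θ(n^2 · (log n)^5)

Here log_3 9 = 2 and f(n) = 8 · n^2 · (log n)^4 = Θ(n^(log_3 9) · (log n)^4). This is the extended Case 2 of the master theorem (f matches the critical exponent up to log factors), giving T(n) = Θ(n^(log_3 9) · (log n)^(4+1)) = Θ(n^2 · (log n)^5).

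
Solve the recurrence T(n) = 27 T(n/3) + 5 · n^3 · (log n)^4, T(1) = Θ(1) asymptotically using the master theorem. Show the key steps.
T(n) = Θ(n^3 · (log n)^5)

Here log_3 27 = 3 and f(n) = 5 · n^3 · (log n)^4 = Θ(n^(log_3 27) · (log n)^4). This is the extended Case 2 of the master theorem (f matches the critical exponent up to log factors), giving T(n) = Θ(n^(log_3 27) · (log n)^(4+1)) = Θ(n^3 · (log n)^5).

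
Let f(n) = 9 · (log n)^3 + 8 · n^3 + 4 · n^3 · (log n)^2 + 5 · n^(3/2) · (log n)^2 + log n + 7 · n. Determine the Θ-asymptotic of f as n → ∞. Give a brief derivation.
f(n) ∈ Θ(n^3 · (log n)^2)

Compare the terms by growth order. For large n, n^a · (log n)^b dominates n^a' · (log n)^b' iff a > a', or (a = a' and b > b'). Ranking the 6 terms shows the dominant one is 4 · n^3 · (log n)^2. Hence f(n) ∈ Θ(n^3 · (log n)^2).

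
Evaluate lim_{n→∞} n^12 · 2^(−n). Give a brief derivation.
lim = 0

Exponentials with base > 1 dominate every fixed polynomial: for any fixed c, n^c / 2^n → 0 as n → ∞ (e.g. by the ratio test, or by writing 2^n = e^(n ln 2) and noting e^(n ln 2) / n^c → ∞). Hence n^12 · 2^(−n) = n^12 / 2^n → 0.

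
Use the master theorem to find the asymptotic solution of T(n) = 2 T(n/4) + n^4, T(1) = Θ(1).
T(n) = Θ(n^4)

log_4 2 ≈ 0.500. f(n) = n^4 dominates n^(log_4 2) since 4 > 0.500, and the regularity condition a·f(n/b) = 2·(n/4)^4 = (2/256)·n^4 ≤ c·f(n) holds with c = 2/256 ≈ 0.00781 < 1. So this is Case 3: T(n) = Θ(f(n)) = Θ(n^4).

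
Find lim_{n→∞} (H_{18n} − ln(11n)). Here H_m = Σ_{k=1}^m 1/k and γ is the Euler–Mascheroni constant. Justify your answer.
lim = ln(18/11) + γ

By Euler-Maclaurin, H_m = ln m + γ + O(1/m). So
  H_{18n} − ln(11n) = ln(18n) + γ − ln(11n) + O(1/n)
                       = ln(18/11) + γ + O(1/n).
Hence the limit is ln(18/11) + γ.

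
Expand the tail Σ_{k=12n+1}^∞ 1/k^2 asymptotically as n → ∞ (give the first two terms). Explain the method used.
Σ_{k>12n} 1/k^2 = 1/(1 · (12n)) − 1/(2 · (12n)^2) + O(1/(12n)^3)

Compare to the integral: ∫_{12n}^∞ x^(−2) dx = [−x^(−1)/1]_{12n}^∞ = 1/((2−1)·(12n)). The Euler-Maclaurin correction adds −f(12n)/2 = −1/(2·(12n)^2). Euler-Maclaurin then gives
  Σ_{k>12n} 1/k^2 = ∫_{12n}^∞ dx/x^2 − 1/(2·(12n)^2) + O(1/(12n)^3).
(Equivalently this is ζ(2) − Σ_{k≤12n} 1/k^2.)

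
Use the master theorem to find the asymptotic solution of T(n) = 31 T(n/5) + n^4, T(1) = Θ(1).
T(n) = Θ(n^4)

log_5 31 ≈ 2.134. f(n) = n^4 dominates n^(log_5 31) since 4 > 2.134, and the regularity condition a·f(n/b) = 31·(n/5)^4 = (31/625)·n^4 ≤ c·f(n) holds with c = 31/625 ≈ 0.0496 < 1. So this is Case 3: T(n) = Θ(f(n)) = Θ(n^4).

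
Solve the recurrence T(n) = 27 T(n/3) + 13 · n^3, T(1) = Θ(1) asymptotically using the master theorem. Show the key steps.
T(n) = Θ(n^3 log n)

log_3 27 = 3, and f(n) = 13 · n^3 = Θ(n^(log_3 27)). This is Case 2 of the master theorem: T(n) = Θ(f(n) · log n) = Θ(n^3 log n).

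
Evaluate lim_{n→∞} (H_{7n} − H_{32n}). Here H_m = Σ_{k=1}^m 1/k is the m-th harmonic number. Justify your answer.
lim = ln(7/32)

Euler-Maclaurin gives H_m = ln m + γ + 1/(2m) + O(1/m^2). The γ and O(1/m) terms cancel in the difference:
  H_{7n} − H_{32n} = ln(7n) − ln(32n) + O(1/n) = ln(7/32) + O(1/n).
Hence the limit is ln(7/32).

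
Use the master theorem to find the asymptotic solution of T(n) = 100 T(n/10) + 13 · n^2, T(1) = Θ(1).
T(n) = Θ(n^2 log n)

log_10 100 = 2, and f(n) = 13 · n^2 = Θ(n^(log_10 100)). This is Case 2 of the master theorem: T(n) = Θ(f(n) · log n) = Θ(n^2 log n).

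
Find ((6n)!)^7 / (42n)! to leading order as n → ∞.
((6n)!)^7/(42n)! ~ ((2π·6n)^(6/2) / sqrt(7)) · 7^(−7·6n)  →  0

Write N = 6n. Stirling: N! ~ sqrt(2π N)(N/e)^N and (7N)! ~ sqrt(2π·7N)·(7N/e)^(7N).
  (N!)^7/(7N)! ~ (2π N)^(7/2) (N/e)^(7N) / [sqrt(2π·7N) (7N/e)^(7N)]
     = (2π N)^(7/2) / sqrt(2π·7N) · (N/(7N))^(7N)
     = (2π N)^((7−1)/2) / sqrt(7) · 7^(−7N).
Since 7^7 > 1, the factor 7^(−7N) decays exponentially, so the ratio → 0. Substituting N = 6n gives the stated form.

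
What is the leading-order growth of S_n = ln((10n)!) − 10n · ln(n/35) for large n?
S_n ~ 10n · (ln 350 − 1) + O(ln n)

Stirling: ln((10n)!) = 10n ln(10n) − 10n + O(ln n).
  S_n = 10n ln(10n) − 10n − 10n ln(n/35) + O(ln n)
      = 10n ln(10n) − 10n ln n + 10n ln 35 − 10n + O(ln n)
      = 10n ln 10 + 10n ln 35 − 10n + O(ln n)
      = 10n (ln 350 − 1) + O(ln n).
Numerically ln(350) − 1 ≈ 4.8579.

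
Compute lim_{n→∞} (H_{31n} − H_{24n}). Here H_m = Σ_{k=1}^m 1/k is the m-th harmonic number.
lim = ln(31/24)

Euler-Maclaurin gives H_m = ln m + γ + 1/(2m) + O(1/m^2). The γ and O(1/m) terms cancel in the difference:
  H_{31n} − H_{24n} = ln(31n) − ln(24n) + O(1/n) = ln(31/24) + O(1/n).
Hence the limit is ln(31/24).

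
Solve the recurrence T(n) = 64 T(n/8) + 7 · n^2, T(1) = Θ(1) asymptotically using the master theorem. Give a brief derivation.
T(n) = Θ(n^2 log n)

log_8 64 = 2, and f(n) = 7 · n^2 = Θ(n^(log_8 64)). This is Case 2 of the master theorem: T(n) = Θ(f(n) · log n) = Θ(n^2 log n).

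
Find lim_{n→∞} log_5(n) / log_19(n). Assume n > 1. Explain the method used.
lim = ln(19) / ln(5) = log_5(19)

Change of base: log_5(n) = ln n / ln 5 and log_19(n) = ln n / ln 19. The ratio is (ln n / ln 5) · (ln 19 / ln n) = ln 19 / ln 5, a constant independent of n. So the limit is ln 19 / ln 5 = log_5(19).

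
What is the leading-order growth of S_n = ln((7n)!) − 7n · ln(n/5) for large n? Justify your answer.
S_n ~ 7n · (ln 35 − 1) + O(ln n)

Stirling: ln((7n)!) = 7n ln(7n) − 7n + O(ln n).
  S_n = 7n ln(7n) − 7n − 7n ln(n/5) + O(ln n)
      = 7n ln(7n) − 7n ln n + 7n ln 5 − 7n + O(ln n)
      = 7n ln 7 + 7n ln 5 − 7n + O(ln n)
      = 7n (ln 35 − 1) + O(ln n).
Numerically ln(35) − 1 ≈ 2.5553.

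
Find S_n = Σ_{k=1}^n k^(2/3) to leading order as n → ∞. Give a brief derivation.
S_n ~ (3/5) · n^(5/3)

Integral comparison: Σ_{k=1}^n k^(2/3) = ∫_0^n x^(2/3) dx + O(n^(2/3)). The integral is n^(1 + 2/3) / (1 + 2/3) = n^((2+3)/3) / ((2+3)/3) = (3/5) · n^(5/3).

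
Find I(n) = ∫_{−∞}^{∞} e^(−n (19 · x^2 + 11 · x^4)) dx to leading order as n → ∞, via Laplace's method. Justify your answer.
I(n) ~ sqrt(π/(19n))

φ(x) = 19 · x^2 + 11 · x^4 has its unique global minimum at x* = 0 (since φ'(x) = 38x + 44x^3 = 0 only at x = 0 for real x with both coefficients positive, and φ → ∞ as |x| → ∞). At x* = 0, φ(0) = 0 and φ''(0) = 38. Laplace's method then gives
  I(n) ~ sqrt(2π / (n · φ''(0))) · e^(−n φ(0)) = sqrt(2π / (38n)) = sqrt(π/(19n)).
The 11 · x^4 term contributes only at subleading order (an O(1/n) relative correction).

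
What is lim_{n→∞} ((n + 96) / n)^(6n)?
lim = e^576

Rewrite as (1 + 96/n)^(6n). By the standard limit (1 + x/n)^n → e^x, we have (1 + 96/n)^n → e^96, and raising to the 6th power gives e^576.
More precisely, ln[(1 + 96/n)^(6n)] = 6n · ln(1 + 96/n) = 6n · (96/n + O(1/n^2)) = 576 + O(1/n) → 576.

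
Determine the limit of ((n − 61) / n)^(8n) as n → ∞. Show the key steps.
lim = e^(−488)

Rewrite as (1 − 61/n)^(8n). By the standard limit (1 + x/n)^n → e^x, we have (1 − 61/n)^n → e^(−61), and raising to the 8th power gives e^(−488).
More precisely, ln[(1 − 61/n)^(8n)] = 8n · ln(1 − 61/n) = 8n · (-61/n + O(1/n^2)) = -488 + O(1/n) → -488.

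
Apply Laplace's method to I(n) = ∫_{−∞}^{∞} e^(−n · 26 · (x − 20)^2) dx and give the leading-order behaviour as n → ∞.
I(n) = sqrt(π/(26n))

Here φ(x) = 26 · (x − 20)^2 has its unique minimum at x* = 20 with φ(x*) = 0 and φ''(x*) = 52. Laplace's method gives
  I(n) ~ e^(−n φ(x*)) · sqrt(2π / (n · φ''(x*))) = sqrt(2π / (52n)) = sqrt(π/(26n)).
This is exact: substituting u = (x − 20)·sqrt(26n) gives I(n) = (1/sqrt(26n)) ∫_{−∞}^{∞} e^(−u^2) du = sqrt(π/(26n)).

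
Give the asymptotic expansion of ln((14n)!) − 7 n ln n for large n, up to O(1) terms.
ln((14n)!) − 7 n ln n = 7 n ln n + 14(ln 14 − 1) n + (1/2) ln(2π·14n) + O(1/n)

Stirling: ln((14n)!) = 14n ln(14n) − 14n + (1/2) ln(2π·14n) + O(1/n).
Expand 14n ln(14n) = 14n (ln n + ln 14) = 14n ln n + 14n ln 14.
Subtract 7n ln n: leading term is (14 − 7) n ln n = 7 n ln n. The next term is 14n ln 14 − 14n = 14(ln 14 − 1) n. Then the (1/2) ln(2π·14n) correction.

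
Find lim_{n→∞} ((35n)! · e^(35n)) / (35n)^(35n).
lim = ∞

Stirling: (35n)! ~ sqrt(2π·35n) · (35n/e)^(35n). Hence
  (35n)! · e^(35n) / (35n)^(35n) ~ sqrt(2π·35n) = sqrt(2π·35) · sqrt(n) → ∞.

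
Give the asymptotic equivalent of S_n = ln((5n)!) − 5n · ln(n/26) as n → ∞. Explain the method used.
S_n ~ 5n · (ln 130 − 1) + O(ln n)

Stirling: ln((5n)!) = 5n ln(5n) − 5n + O(ln n).
  S_n = 5n ln(5n) − 5n − 5n ln(n/26) + O(ln n)
      = 5n ln(5n) − 5n ln n + 5n ln 26 − 5n + O(ln n)
      = 5n ln 5 + 5n ln 26 − 5n + O(ln n)
      = 5n (ln 130 − 1) + O(ln n).
Numerically ln(130) − 1 ≈ 3.8675.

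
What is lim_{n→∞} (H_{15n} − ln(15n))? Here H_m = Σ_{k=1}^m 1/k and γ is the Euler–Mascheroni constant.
lim = γ

By Euler-Maclaurin, H_m = ln m + γ + O(1/m). So
  H_{15n} − ln(15n) = ln(15n) + γ − ln(15n) + O(1/n)
                       = ln(15/15) + γ + O(1/n).
Hence the limit is γ (since ln 1 = 0).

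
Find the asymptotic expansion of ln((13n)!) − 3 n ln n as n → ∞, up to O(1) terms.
ln((13n)!) − 3 n ln n = 10 n ln n + 13(ln 13 − 1) n + (1/2) ln(2π·13n) + O(1/n)

Stirling: ln((13n)!) = 13n ln(13n) − 13n + (1/2) ln(2π·13n) + O(1/n).
Expand 13n ln(13n) = 13n (ln n + ln 13) = 13n ln n + 13n ln 13.
Subtract 3n ln n: leading term is (13 − 3) n ln n = 10 n ln n. The next term is 13n ln 13 − 13n = 13(ln 13 − 1) n. Then the (1/2) ln(2π·13n) correction.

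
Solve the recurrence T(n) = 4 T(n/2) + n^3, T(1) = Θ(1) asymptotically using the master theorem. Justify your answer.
T(n) = Θ(n^3)

log_2 4 ≈ 2.000. f(n) = n^3 dominates n^(log_2 4) since 3 > 2.000, and the regularity condition a·f(n/b) = 4·(n/2)^3 = (4/8)·n^3 ≤ c·f(n) holds with c = 4/8 ≈ 0.5 < 1. So this is Case 3: T(n) = Θ(f(n)) = Θ(n^3).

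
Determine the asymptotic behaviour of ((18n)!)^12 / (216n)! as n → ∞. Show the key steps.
((18n)!)^12/(216n)! ~ ((2π·18n)^(11/2) / sqrt(12)) · 12^(−12·18n)  →  0

Write N = 18n. Stirling: N! ~ sqrt(2π N)(N/e)^N and (12N)! ~ sqrt(2π·12N)·(12N/e)^(12N).
  (N!)^12/(12N)! ~ (2π N)^(12/2) (N/e)^(12N) / [sqrt(2π·12N) (12N/e)^(12N)]
     = (2π N)^(12/2) / sqrt(2π·12N) · (N/(12N))^(12N)
     = (2π N)^((12−1)/2) / sqrt(12) · 12^(−12N).
Since 12^12 > 1, the factor 12^(−12N) decays exponentially, so the ratio → 0. Substituting N = 18n gives the stated form.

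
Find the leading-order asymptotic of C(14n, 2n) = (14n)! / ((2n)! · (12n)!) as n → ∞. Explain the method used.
C(14n, 2n) ~ (823543/46656)^(2n) · sqrt(7/(12π·2n))

Write N = 2n. Apply Stirling to each factorial:
  (7N)! ~ sqrt(2π·7N) · (7N/e)^(7N),
  N! ~ sqrt(2π N) · (N/e)^N,
  (6N)! ~ sqrt(2π·6N) · (6N/e)^(6N).
The exponential factors combine to (7N)^(7N) / (N^N · (6N)^(6N)) = 7^(7N)/6^(6N) = (7^7/6^6)^N = (823543/46656)^N.
The square-root prefactors combine to sqrt(2π·7N) / (sqrt(2π N)·sqrt(2π·6N)) = sqrt(7 / (2π·6·N)) = sqrt(7/(12π·2n)).
Substituting N = 2n: C(14n, 2n) ~ (823543/46656)^(2n) · sqrt(7/(12π·2n)).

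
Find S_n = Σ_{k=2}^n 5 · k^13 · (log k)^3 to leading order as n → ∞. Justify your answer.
S_n ~ 5 · n^14 · (log n)^3 / 14

By integral comparison, S_n = ∫_1^n 5 · x^13 · (log x)^3 dx + O(n^13 · (log n)^3). For the integral, the leading term of ∫_1^n x^13 (log x)^3 dx is n^14/14 · (log n)^3 (by repeated integration by parts; each step lowers the log-exponent and produces a relatively O(1/log n) correction). Hence S_n ~ 5 · n^14 · (log n)^3 / 14.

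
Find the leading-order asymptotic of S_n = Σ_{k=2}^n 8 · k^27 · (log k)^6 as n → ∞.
S_n ~ 2 · n^28 · (log n)^6 / 7

By integral comparison, S_n = ∫_1^n 8 · x^27 · (log x)^6 dx + O(n^27 · (log n)^6). For the integral, the leading term of ∫_1^n x^27 (log x)^6 dx is n^28/28 · (log n)^6 (by repeated integration by parts; each step lowers the log-exponent and produces a relatively O(1/log n) correction). Hence S_n ~ 2 · n^28 · (log n)^6 / 7.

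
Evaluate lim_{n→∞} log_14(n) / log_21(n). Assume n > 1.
lim = ln(21) / ln(14) = log_14(21)

Change of base: log_14(n) = ln n / ln 14 and log_21(n) = ln n / ln 21. The ratio is (ln n / ln 14) · (ln 21 / ln n) = ln 21 / ln 14, a constant independent of n. So the limit is ln 21 / ln 14 = log_14(21).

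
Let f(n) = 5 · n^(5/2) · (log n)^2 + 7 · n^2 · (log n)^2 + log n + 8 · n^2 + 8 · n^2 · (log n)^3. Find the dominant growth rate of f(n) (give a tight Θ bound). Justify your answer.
f(n) ∈ Θ(n^(5/2) · (log n)^2)

Compare the terms by growth order. For large n, n^a · (log n)^b dominates n^a' · (log n)^b' iff a > a', or (a = a' and b > b'). Ranking the 5 terms shows the dominant one is 5 · n^(5/2) · (log n)^2. Hence f(n) ∈ Θ(n^(5/2) · (log n)^2).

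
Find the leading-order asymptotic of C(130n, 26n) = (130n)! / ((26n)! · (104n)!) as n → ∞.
C(130n, 26n) ~ (3125/256)^(26n) · sqrt(5/(8π·26n))

Write N = 26n. Apply Stirling to each factorial:
  (5N)! ~ sqrt(2π·5N) · (5N/e)^(5N),
  N! ~ sqrt(2π N) · (N/e)^N,
  (4N)! ~ sqrt(2π·4N) · (4N/e)^(4N).
The exponential factors combine to (5N)^(5N) / (N^N · (4N)^(4N)) = 5^(5N)/4^(4N) = (5^5/4^4)^N = (3125/256)^N.
The square-root prefactors combine to sqrt(2π·5N) / (sqrt(2π N)·sqrt(2π·4N)) = sqrt(5 / (2π·4·N)) = sqrt(5/(8π·26n)).
Substituting N = 26n: C(130n, 26n) ~ (3125/256)^(26n) · sqrt(5/(8π·26n)).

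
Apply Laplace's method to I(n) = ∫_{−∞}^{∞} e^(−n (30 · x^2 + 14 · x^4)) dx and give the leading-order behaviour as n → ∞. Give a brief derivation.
I(n) ~ sqrt(π/(30n))

φ(x) = 30 · x^2 + 14 · x^4 has its unique global minimum at x* = 0 (since φ'(x) = 60x + 56x^3 = 0 only at x = 0 for real x with both coefficients positive, and φ → ∞ as |x| → ∞). At x* = 0, φ(0) = 0 and φ''(0) = 60. Laplace's method then gives
  I(n) ~ sqrt(2π / (n · φ''(0))) · e^(−n φ(0)) = sqrt(2π / (60n)) = sqrt(π/(30n)).
The 14 · x^4 term contributes only at subleading order (an O(1/n) relative correction).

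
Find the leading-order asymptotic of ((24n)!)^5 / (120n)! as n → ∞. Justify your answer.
((24n)!)^5/(120n)! ~ ((2π·24n)^(4/2) / sqrt(5)) · 5^(−5·24n)  →  0

Write N = 24n. Stirling: N! ~ sqrt(2π N)(N/e)^N and (5N)! ~ sqrt(2π·5N)·(5N/e)^(5N).
  (N!)^5/(5N)! ~ (2π N)^(5/2) (N/e)^(5N) / [sqrt(2π·5N) (5N/e)^(5N)]
     = (2π N)^(5/2) / sqrt(2π·5N) · (N/(5N))^(5N)
     = (2π N)^((5−1)/2) / sqrt(5) · 5^(−5N).
Since 5^5 > 1, the factor 5^(−5N) decays exponentially, so the ratio → 0. Substituting N = 24n gives the stated form.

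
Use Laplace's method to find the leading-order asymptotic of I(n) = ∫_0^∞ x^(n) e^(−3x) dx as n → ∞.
I(n) ~ (sqrt(2π·n) / 3) · (n/(3e))^(n)

Write the integrand as exp(n ln x − 3x) and set f(x) = n ln x − 3x. Then f'(x) = n/x − 3 = 0 at x* = n/3, and f''(x*) = −n/x*^2 = −3^2/(n). Laplace's method (interior maximum) gives
  I(n) ~ e^(f(x*)) · sqrt(2π / |f''(x*)|)
        = exp(n ln(n/3) − n) · sqrt(2π · n / 3^2)
        = (n/3)^(n) e^(−n) · sqrt(2π·n) / 3
        = (sqrt(2π·n) / 3) · (n/(3e))^(n).
This matches Γ(n+1)/3^(n+1) with Stirling applied to Γ.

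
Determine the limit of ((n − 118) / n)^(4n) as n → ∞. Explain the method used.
lim = e^(−472)

Rewrite as (1 − 118/n)^(4n). By the standard limit (1 + x/n)^n → e^x, we have (1 − 118/n)^n → e^(−118), and raising to the 4th power gives e^(−472).
More precisely, ln[(1 − 118/n)^(4n)] = 4n · ln(1 − 118/n) = 4n · (-118/n + O(1/n^2)) = -472 + O(1/n) → -472.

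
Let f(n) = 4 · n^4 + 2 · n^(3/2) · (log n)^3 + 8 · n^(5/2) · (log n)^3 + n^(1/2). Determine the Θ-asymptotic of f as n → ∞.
f(n) ∈ Θ(n^4)

Compare the terms by growth order. For large n, n^a · (log n)^b dominates n^a' · (log n)^b' iff a > a', or (a = a' and b > b'). Ranking the 4 terms shows the dominant one is 4 · n^4. Hence f(n) ∈ Θ(n^4).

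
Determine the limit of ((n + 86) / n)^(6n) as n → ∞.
lim = e^516

Rewrite as (1 + 86/n)^(6n). By the standard limit (1 + x/n)^n → e^x, we have (1 + 86/n)^n → e^86, and raising to the 6th power gives e^516.
More precisely, ln[(1 + 86/n)^(6n)] = 6n · ln(1 + 86/n) = 6n · (86/n + O(1/n^2)) = 516 + O(1/n) → 516.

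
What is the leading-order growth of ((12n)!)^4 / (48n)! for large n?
((12n)!)^4/(48n)! ~ ((2π·12n)^(3/2) / 2) · 4^(−4·12n)  →  0

Write N = 12n. Stirling: N! ~ sqrt(2π N)(N/e)^N and (4N)! ~ sqrt(2π·4N)·(4N/e)^(4N).
  (N!)^4/(4N)! ~ (2π N)^(4/2) (N/e)^(4N) / [sqrt(2π·4N) (4N/e)^(4N)]
     = (2π N)^(4/2) / sqrt(2π·4N) · (N/(4N))^(4N)
     = (2π N)^((4−1)/2) / 2 · 4^(−4N).
Since 4^4 > 1, the factor 4^(−4N) decays exponentially, so the ratio → 0. Substituting N = 12n gives the stated form.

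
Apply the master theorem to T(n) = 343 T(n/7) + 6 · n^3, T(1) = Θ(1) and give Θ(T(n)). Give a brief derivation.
T(n) = Θ(n^3 log n)

log_7 343 = 3, and f(n) = 6 · n^3 = Θ(n^(log_7 343)). This is Case 2 of the master theorem: T(n) = Θ(f(n) · log n) = Θ(n^3 log n).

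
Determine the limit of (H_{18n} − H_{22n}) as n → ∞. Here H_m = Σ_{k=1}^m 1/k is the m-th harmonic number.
lim = ln(18/22) = ln(9/11)

Euler-Maclaurin gives H_m = ln m + γ + 1/(2m) + O(1/m^2). The γ and O(1/m) terms cancel in the difference:
  H_{18n} − H_{22n} = ln(18n) − ln(22n) + O(1/n) = ln(18/22) + O(1/n).
Hence the limit is ln(18/22) = ln(9/11).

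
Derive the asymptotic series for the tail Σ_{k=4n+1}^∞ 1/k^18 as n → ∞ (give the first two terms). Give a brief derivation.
Σ_{k>4n} 1/k^18 = 1/(17 · (4n)^17) − 1/(2 · (4n)^18) + O(1/(4n)^19)

Compare to the integral: ∫_{4n}^∞ x^(−18) dx = [−x^(−17)/17]_{4n}^∞ = 1/((18−1)·(4n)^17). The Euler-Maclaurin correction adds −f(4n)/2 = −1/(2·(4n)^18). Euler-Maclaurin then gives
  Σ_{k>4n} 1/k^18 = ∫_{4n}^∞ dx/x^18 − 1/(2·(4n)^18) + O(1/(4n)^19).
(Equivalently this is ζ(18) − Σ_{k≤4n} 1/k^18.)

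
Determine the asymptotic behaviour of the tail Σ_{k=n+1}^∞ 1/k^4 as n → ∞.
Σ_{k>n} 1/k^4 ~ 1/(3 · n^3)

Compare to the integral: ∫_{n}^∞ x^(−4) dx = [−x^(−3)/3]_{n}^∞ = 1/((4−1)·n^3). Euler-Maclaurin then gives
  Σ_{k>n} 1/k^4 = ∫_{n}^∞ dx/x^4 − 1/(2·n^4) + O(1/n^5).
(Equivalently this is ζ(4) − Σ_{k≤n} 1/k^4.)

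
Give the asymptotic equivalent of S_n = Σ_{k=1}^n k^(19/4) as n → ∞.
S_n ~ (4/23) · n^(23/4)

Integral comparison: Σ_{k=1}^n k^(19/4) = ∫_0^n x^(19/4) dx + O(n^(19/4)). The integral is n^(1 + 19/4) / (1 + 19/4) = n^((19+4)/4) / ((19+4)/4) = (4/23) · n^(23/4).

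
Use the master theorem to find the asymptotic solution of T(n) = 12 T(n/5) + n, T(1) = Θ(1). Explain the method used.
T(n) = Θ(n^(log_5 12))

Master theorem: compare f(n) = n to n^(log_5 12) where log_5 12 ≈ 1.544. Since 1 < log_5 12, we have f(n) = O(n^(log_5 12 − ε)) for some ε > 0 — Case 1. Hence T(n) = Θ(n^(log_5 12)).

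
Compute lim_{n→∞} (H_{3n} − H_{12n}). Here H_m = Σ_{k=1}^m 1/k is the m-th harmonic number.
lim = ln(3/12) = −ln 4

Euler-Maclaurin gives H_m = ln m + γ + 1/(2m) + O(1/m^2). The γ and O(1/m) terms cancel in the difference:
  H_{3n} − H_{12n} = ln(3n) − ln(12n) + O(1/n) = ln(3/12) + O(1/n).
Hence the limit is ln(3/12) = −ln 4.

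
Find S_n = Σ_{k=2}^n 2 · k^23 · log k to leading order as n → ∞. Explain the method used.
S_n ~ n^24 log n / 12 − n^24 / 288

By integral comparison, S_n = ∫_1^n 2 · x^23 · log x dx + O(n^23 · log n). For the integral, ∫ x^23 log x dx = n^24 log n / 24 − n^24/576 (integration by parts). Hence S_n ~ n^24 log n / 12 − n^24 / 288.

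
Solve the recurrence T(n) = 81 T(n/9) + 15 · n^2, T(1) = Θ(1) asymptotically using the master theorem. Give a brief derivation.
T(n) = Θ(n^2 log n)

log_9 81 = 2, and f(n) = 15 · n^2 = Θ(n^(log_9 81)). This is Case 2 of the master theorem: T(n) = Θ(f(n) · log n) = Θ(n^2 log n).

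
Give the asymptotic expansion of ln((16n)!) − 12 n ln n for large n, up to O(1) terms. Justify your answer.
ln((16n)!) − 12 n ln n = 4 n ln n + 16(ln 16 − 1) n + (1/2) ln(2π·16n) + O(1/n)

Stirling: ln((16n)!) = 16n ln(16n) − 16n + (1/2) ln(2π·16n) + O(1/n).
Expand 16n ln(16n) = 16n (ln n + ln 16) = 16n ln n + 16n ln 16.
Subtract 12n ln n: leading term is (16 − 12) n ln n = 4 n ln n. The next term is 16n ln 16 − 16n = 16(ln 16 − 1) n. Then the (1/2) ln(2π·16n) correction.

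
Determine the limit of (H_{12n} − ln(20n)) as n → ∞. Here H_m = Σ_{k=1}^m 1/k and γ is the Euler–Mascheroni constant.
lim = ln(3/5) + γ

By Euler-Maclaurin, H_m = ln m + γ + O(1/m). So
  H_{12n} − ln(20n) = ln(12n) + γ − ln(20n) + O(1/n)
                       = ln(12/20) + γ + O(1/n).
Hence the limit is ln(12/20) + γ (= ln(3/5)).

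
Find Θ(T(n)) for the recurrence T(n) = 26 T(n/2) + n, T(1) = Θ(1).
T(n) = Θ(n^(log_2 26))

Master theorem: compare f(n) = n to n^(log_2 26) where log_2 26 ≈ 4.700. Since 1 < log_2 26, we have f(n) = O(n^(log_2 26 − ε)) for some ε > 0 — Case 1. Hence T(n) = Θ(n^(log_2 26)).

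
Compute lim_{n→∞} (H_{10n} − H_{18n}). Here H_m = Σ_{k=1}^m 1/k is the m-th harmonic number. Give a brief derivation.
lim = ln(10/18) = ln(5/9)

Euler-Maclaurin gives H_m = ln m + γ + 1/(2m) + O(1/m^2). The γ and O(1/m) terms cancel in the difference:
  H_{10n} − H_{18n} = ln(10n) − ln(18n) + O(1/n) = ln(10/18) + O(1/n).
Hence the limit is ln(10/18) = ln(5/9).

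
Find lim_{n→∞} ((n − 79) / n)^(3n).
lim = e^(−237)

Rewrite as (1 − 79/n)^(3n). By the standard limit (1 + x/n)^n → e^x, we have (1 − 79/n)^n → e^(−79), and raising to the 3rd power gives e^(−237).
More precisely, ln[(1 − 79/n)^(3n)] = 3n · ln(1 − 79/n) = 3n · (-79/n + O(1/n^2)) = -237 + O(1/n) → -237.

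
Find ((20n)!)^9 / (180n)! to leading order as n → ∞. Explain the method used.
((20n)!)^9/(180n)! ~ ((2π·20n)^(8/2) / 3) · 9^(−9·20n)  →  0

Write N = 20n. Stirling: N! ~ sqrt(2π N)(N/e)^N and (9N)! ~ sqrt(2π·9N)·(9N/e)^(9N).
  (N!)^9/(9N)! ~ (2π N)^(9/2) (N/e)^(9N) / [sqrt(2π·9N) (9N/e)^(9N)]
     = (2π N)^(9/2) / sqrt(2π·9N) · (N/(9N))^(9N)
     = (2π N)^((9−1)/2) / 3 · 9^(−9N).
Since 9^9 > 1, the factor 9^(−9N) decays exponentially, so the ratio → 0. Substituting N = 20n gives the stated form.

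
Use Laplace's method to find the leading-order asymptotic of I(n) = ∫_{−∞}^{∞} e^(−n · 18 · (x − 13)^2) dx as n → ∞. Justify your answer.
I(n) = sqrt(π/(18n))

Here φ(x) = 18 · (x − 13)^2 has its unique minimum at x* = 13 with φ(x*) = 0 and φ''(x*) = 36. Laplace's method gives
  I(n) ~ e^(−n φ(x*)) · sqrt(2π / (n · φ''(x*))) = sqrt(2π / (36n)) = sqrt(π/(18n)).
This is exact: substituting u = (x − 13)·sqrt(18n) gives I(n) = (1/sqrt(18n)) ∫_{−∞}^{∞} e^(−u^2) du = sqrt(π/(18n)).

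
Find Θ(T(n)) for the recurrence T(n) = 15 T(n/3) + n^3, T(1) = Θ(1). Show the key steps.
T(n) = Θ(n^3)

log_3 15 ≈ 2.465. f(n) = n^3 dominates n^(log_3 15) since 3 > 2.465, and the regularity condition a·f(n/b) = 15·(n/3)^3 = (15/27)·n^3 ≤ c·f(n) holds with c = 15/27 ≈ 0.556 < 1. So this is Case 3: T(n) = Θ(f(n)) = Θ(n^3).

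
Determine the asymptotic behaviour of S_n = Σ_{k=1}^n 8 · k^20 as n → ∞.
S_n ~ 8 · n^21 / 21

By integral comparison (Euler-Maclaurin), Σ_{k=1}^n 8 · k^20 = 8 · ∫_0^n x^20 dx + O(n^20) = 8 · n^21/21 + O(n^20). (Equivalently, Faulhaber's formula gives the same leading term.)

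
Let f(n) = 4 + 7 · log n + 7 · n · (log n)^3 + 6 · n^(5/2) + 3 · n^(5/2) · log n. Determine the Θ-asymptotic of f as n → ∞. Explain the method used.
f(n) ∈ Θ(n^(5/2) · log n)

Compare the terms by growth order. For large n, n^a · (log n)^b dominates n^a' · (log n)^b' iff a > a', or (a = a' and b > b'). Ranking the 5 terms shows the dominant one is 3 · n^(5/2) · log n. Hence f(n) ∈ Θ(n^(5/2) · log n).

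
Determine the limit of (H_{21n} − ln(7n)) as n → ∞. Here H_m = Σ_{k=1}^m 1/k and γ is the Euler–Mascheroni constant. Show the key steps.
lim = ln 3 + γ

By Euler-Maclaurin, H_m = ln m + γ + O(1/m). So
  H_{21n} − ln(7n) = ln(21n) + γ − ln(7n) + O(1/n)
                       = ln(21/7) + γ + O(1/n).
Hence the limit is ln(21/7) + γ (= ln 3).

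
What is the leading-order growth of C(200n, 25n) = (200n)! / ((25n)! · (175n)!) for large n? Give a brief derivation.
C(200n, 25n) ~ (16777216/823543)^(25n) · sqrt(4/(7π·25n))

Write N = 25n. Apply Stirling to each factorial:
  (8N)! ~ sqrt(2π·8N) · (8N/e)^(8N),
  N! ~ sqrt(2π N) · (N/e)^N,
  (7N)! ~ sqrt(2π·7N) · (7N/e)^(7N).
The exponential factors combine to (8N)^(8N) / (N^N · (7N)^(7N)) = 8^(8N)/7^(7N) = (8^8/7^7)^N = (16777216/823543)^N.
The square-root prefactors combine to sqrt(2π·8N) / (sqrt(2π N)·sqrt(2π·7N)) = sqrt(8 / (2π·7·N)) = sqrt(4/(7π·25n)).
Substituting N = 25n: C(200n, 25n) ~ (16777216/823543)^(25n) · sqrt(4/(7π·25n)).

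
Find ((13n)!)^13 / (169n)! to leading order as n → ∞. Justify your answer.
((13n)!)^13/(169n)! ~ ((2π·13n)^(12/2) / sqrt(13)) · 13^(−13·13n)  →  0

Write N = 13n. Stirling: N! ~ sqrt(2π N)(N/e)^N and (13N)! ~ sqrt(2π·13N)·(13N/e)^(13N).
  (N!)^13/(13N)! ~ (2π N)^(13/2) (N/e)^(13N) / [sqrt(2π·13N) (13N/e)^(13N)]
     = (2π N)^(13/2) / sqrt(2π·13N) · (N/(13N))^(13N)
     = (2π N)^((13−1)/2) / sqrt(13) · 13^(−13N).
Since 13^13 > 1, the factor 13^(−13N) decays exponentially, so the ratio → 0. Substituting N = 13n gives the stated form.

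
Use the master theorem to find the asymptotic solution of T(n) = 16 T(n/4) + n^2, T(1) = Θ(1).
T(n) = Θ(n^2 log n)

log_4 16 = 2, and f(n) = n^2 = Θ(n^(log_4 16)). This is Case 2 of the master theorem: T(n) = Θ(f(n) · log n) = Θ(n^2 log n).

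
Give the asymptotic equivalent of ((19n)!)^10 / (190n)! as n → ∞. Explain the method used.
((19n)!)^10/(190n)! ~ ((2π·19n)^(9/2) / sqrt(10)) · 10^(−10·19n)  →  0

Write N = 19n. Stirling: N! ~ sqrt(2π N)(N/e)^N and (10N)! ~ sqrt(2π·10N)·(10N/e)^(10N).
  (N!)^10/(10N)! ~ (2π N)^(10/2) (N/e)^(10N) / [sqrt(2π·10N) (10N/e)^(10N)]
     = (2π N)^(10/2) / sqrt(2π·10N) · (N/(10N))^(10N)
     = (2π N)^((10−1)/2) / sqrt(10) · 10^(−10N).
Since 10^10 > 1, the factor 10^(−10N) decays exponentially, so the ratio → 0. Substituting N = 19n gives the stated form.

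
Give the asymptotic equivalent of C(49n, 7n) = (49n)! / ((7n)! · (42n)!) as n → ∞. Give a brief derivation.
C(49n, 7n) ~ (823543/46656)^(7n) · sqrt(7/(12π·7n))

Write N = 7n. Apply Stirling to each factorial:
  (7N)! ~ sqrt(2π·7N) · (7N/e)^(7N),
  N! ~ sqrt(2π N) · (N/e)^N,
  (6N)! ~ sqrt(2π·6N) · (6N/e)^(6N).
The exponential factors combine to (7N)^(7N) / (N^N · (6N)^(6N)) = 7^(7N)/6^(6N) = (7^7/6^6)^N = (823543/46656)^N.
The square-root prefactors combine to sqrt(2π·7N) / (sqrt(2π N)·sqrt(2π·6N)) = sqrt(7 / (2π·6·N)) = sqrt(7/(12π·7n)).
Substituting N = 7n: C(49n, 7n) ~ (823543/46656)^(7n) · sqrt(7/(12π·7n)).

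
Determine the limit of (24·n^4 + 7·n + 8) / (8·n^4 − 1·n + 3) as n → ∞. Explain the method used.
lim = 24/8 = 3

For large n the leading n^4 terms dominate both numerator and denominator. Dividing top and bottom by n^4, every other term tends to 0, leaving 24/8 = 3.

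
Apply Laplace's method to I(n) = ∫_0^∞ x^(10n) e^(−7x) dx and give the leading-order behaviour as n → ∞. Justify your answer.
I(n) ~ (sqrt(2π·10n) / 7) · (10n/(7e))^(10n)

Write the integrand as exp(10n ln x − 7x) and set f(x) = 10n ln x − 7x. Then f'(x) = 10n/x − 7 = 0 at x* = 10n/7, and f''(x*) = −10n/x*^2 = −7^2/(10n). Laplace's method (interior maximum) gives
  I(n) ~ e^(f(x*)) · sqrt(2π / |f''(x*)|)
        = exp(10n ln(10n/7) − 10n) · sqrt(2π · 10n / 7^2)
        = (10n/7)^(10n) e^(−10n) · sqrt(2π·10n) / 7
        = (sqrt(2π·10n) / 7) · (10n/(7e))^(10n).
This matches Γ(10n+1)/7^(10n+1) with Stirling applied to Γ.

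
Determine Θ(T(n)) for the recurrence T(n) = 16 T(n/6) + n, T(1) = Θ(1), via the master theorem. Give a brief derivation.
T(n) = Θ(n^(log_6 16))

Master theorem: compare f(n) = n to n^(log_6 16) where log_6 16 ≈ 1.547. Since 1 < log_6 16, we have f(n) = O(n^(log_6 16 − ε)) for some ε > 0 — Case 1. Hence T(n) = Θ(n^(log_6 16)).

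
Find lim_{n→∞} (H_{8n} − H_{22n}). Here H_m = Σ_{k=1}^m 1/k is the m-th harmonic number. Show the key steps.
lim = ln(8/22) = ln(4/11)

Euler-Maclaurin gives H_m = ln m + γ + 1/(2m) + O(1/m^2). The γ and O(1/m) terms cancel in the difference:
  H_{8n} − H_{22n} = ln(8n) − ln(22n) + O(1/n) = ln(8/22) + O(1/n).
Hence the limit is ln(8/22) = ln(4/11).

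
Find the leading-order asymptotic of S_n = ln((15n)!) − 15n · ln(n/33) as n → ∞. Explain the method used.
S_n ~ 15n · (ln 495 − 1) + O(ln n)

Stirling: ln((15n)!) = 15n ln(15n) − 15n + O(ln n).
  S_n = 15n ln(15n) − 15n − 15n ln(n/33) + O(ln n)
      = 15n ln(15n) − 15n ln n + 15n ln 33 − 15n + O(ln n)
      = 15n ln 15 + 15n ln 33 − 15n + O(ln n)
      = 15n (ln 495 − 1) + O(ln n).
Numerically ln(495) − 1 ≈ 5.2046.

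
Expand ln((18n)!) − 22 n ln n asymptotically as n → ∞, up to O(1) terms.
ln((18n)!) − 22 n ln n = −4 n ln n + 18(ln 18 − 1) n + (1/2) ln(2π·18n) + O(1/n)

Stirling: ln((18n)!) = 18n ln(18n) − 18n + (1/2) ln(2π·18n) + O(1/n).
Expand 18n ln(18n) = 18n (ln n + ln 18) = 18n ln n + 18n ln 18.
Subtract 22n ln n: leading term is (18 − 22) n ln n = −4 n ln n. The next term is 18n ln 18 − 18n = 18(ln 18 − 1) n. Then the (1/2) ln(2π·18n) correction.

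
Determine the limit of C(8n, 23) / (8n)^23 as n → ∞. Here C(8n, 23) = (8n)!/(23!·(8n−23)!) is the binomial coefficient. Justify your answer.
lim = 1/23! = 1/25852016738884976640000

With N = 8n → ∞: C(N, 23) / N^23 = [N(N−1)…(N−22)] / (23! · N^23) = (1/23!) · 1 · (1 − 1/(8n)) · … · (1 − 22/(8n)). Each factor → 1 as N → ∞, so the limit is 1/23! = 1/25852016738884976640000.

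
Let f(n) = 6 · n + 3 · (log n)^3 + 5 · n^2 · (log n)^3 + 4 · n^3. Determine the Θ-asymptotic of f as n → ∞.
f(n) ∈ Θ(n^3)

Compare the terms by growth order. For large n, n^a · (log n)^b dominates n^a' · (log n)^b' iff a > a', or (a = a' and b > b'). Ranking the 4 terms shows the dominant one is 4 · n^3. Hence f(n) ∈ Θ(n^3).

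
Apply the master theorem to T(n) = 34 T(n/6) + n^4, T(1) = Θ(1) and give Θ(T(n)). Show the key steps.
T(n) = Θ(n^4)

log_6 34 ≈ 1.968. f(n) = n^4 dominates n^(log_6 34) since 4 > 1.968, and the regularity condition a·f(n/b) = 34·(n/6)^4 = (34/1296)·n^4 ≤ c·f(n) holds with c = 34/1296 ≈ 0.0262 < 1. So this is Case 3: T(n) = Θ(f(n)) = Θ(n^4).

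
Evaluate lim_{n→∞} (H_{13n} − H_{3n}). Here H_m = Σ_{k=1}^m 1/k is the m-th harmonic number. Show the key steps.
lim = ln(13/3)

Euler-Maclaurin gives H_m = ln m + γ + 1/(2m) + O(1/m^2). The γ and O(1/m) terms cancel in the difference:
  H_{13n} − H_{3n} = ln(13n) − ln(3n) + O(1/n) = ln(13/3) + O(1/n).
Hence the limit is ln(13/3).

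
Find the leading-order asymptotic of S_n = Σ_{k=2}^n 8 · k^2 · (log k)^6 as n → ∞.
S_n ~ 8 · n^3 · (log n)^6 / 3

By integral comparison, S_n = ∫_1^n 8 · x^2 · (log x)^6 dx + O(n^2 · (log n)^6). For the integral, the leading term of ∫_1^n x^2 (log x)^6 dx is n^3/3 · (log n)^6 (by repeated integration by parts; each step lowers the log-exponent and produces a relatively O(1/log n) correction). Hence S_n ~ 8 · n^3 · (log n)^6 / 3.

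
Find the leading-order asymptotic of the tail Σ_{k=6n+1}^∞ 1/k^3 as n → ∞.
Σ_{k>6n} 1/k^3 ~ 1/(2 · (6n)^2)

Compare to the integral: ∫_{6n}^∞ x^(−3) dx = [−x^(−2)/2]_{6n}^∞ = 1/((3−1)·(6n)^2). Euler-Maclaurin then gives
  Σ_{k>6n} 1/k^3 = ∫_{6n}^∞ dx/x^3 − 1/(2·(6n)^3) + O(1/(6n)^4).
(Equivalently this is ζ(3) − Σ_{k≤6n} 1/k^3.)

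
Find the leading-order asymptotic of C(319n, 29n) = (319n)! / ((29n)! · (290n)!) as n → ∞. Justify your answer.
C(319n, 29n) ~ (285311670611/10000000000)^(29n) · sqrt(11/(20π·29n))

Write N = 29n. Apply Stirling to each factorial:
  (11N)! ~ sqrt(2π·11N) · (11N/e)^(11N),
  N! ~ sqrt(2π N) · (N/e)^N,
  (10N)! ~ sqrt(2π·10N) · (10N/e)^(10N).
The exponential factors combine to (11N)^(11N) / (N^N · (10N)^(10N)) = 11^(11N)/10^(10N) = (11^11/10^10)^N = (285311670611/10000000000)^N.
The square-root prefactors combine to sqrt(2π·11N) / (sqrt(2π N)·sqrt(2π·10N)) = sqrt(11 / (2π·10·N)) = sqrt(11/(20π·29n)).
Substituting N = 29n: C(319n, 29n) ~ (285311670611/10000000000)^(29n) · sqrt(11/(20π·29n)).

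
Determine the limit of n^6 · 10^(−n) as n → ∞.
lim = 0

Exponentials with base > 1 dominate every fixed polynomial: for any fixed c, n^c / 10^n → 0 as n → ∞ (e.g. by the ratio test, or by writing 10^n = e^(n ln 10) and noting e^(n ln 10) / n^c → ∞). Hence n^6 · 10^(−n) = n^6 / 10^n → 0.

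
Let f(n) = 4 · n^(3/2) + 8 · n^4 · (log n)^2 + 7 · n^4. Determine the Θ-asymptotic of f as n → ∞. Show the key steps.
f(n) ∈ Θ(n^4 · (log n)^2)

Compare the terms by growth order. For large n, n^a · (log n)^b dominates n^a' · (log n)^b' iff a > a', or (a = a' and b > b'). Ranking the 3 terms shows the dominant one is 8 · n^4 · (log n)^2. Hence f(n) ∈ Θ(n^4 · (log n)^2).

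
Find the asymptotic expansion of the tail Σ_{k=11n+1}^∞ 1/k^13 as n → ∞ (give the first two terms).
Σ_{k>11n} 1/k^13 = 1/(12 · (11n)^12) − 1/(2 · (11n)^13) + O(1/(11n)^14)

Compare to the integral: ∫_{11n}^∞ x^(−13) dx = [−x^(−12)/12]_{11n}^∞ = 1/((13−1)·(11n)^12). The Euler-Maclaurin correction adds −f(11n)/2 = −1/(2·(11n)^13). Euler-Maclaurin then gives
  Σ_{k>11n} 1/k^13 = ∫_{11n}^∞ dx/x^13 − 1/(2·(11n)^13) + O(1/(11n)^14).
(Equivalently this is ζ(13) − Σ_{k≤11n} 1/k^13.)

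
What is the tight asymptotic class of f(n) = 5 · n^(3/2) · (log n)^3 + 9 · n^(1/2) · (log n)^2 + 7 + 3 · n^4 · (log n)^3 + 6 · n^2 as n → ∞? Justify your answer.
f(n) ∈ Θ(n^4 · (log n)^3)

Compare the terms by growth order. For large n, n^a · (log n)^b dominates n^a' · (log n)^b' iff a > a', or (a = a' and b > b'). Ranking the 5 terms shows the dominant one is 3 · n^4 · (log n)^3. Hence f(n) ∈ Θ(n^4 · (log n)^3).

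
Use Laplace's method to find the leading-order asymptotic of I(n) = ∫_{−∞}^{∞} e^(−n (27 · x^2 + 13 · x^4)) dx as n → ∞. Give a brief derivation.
I(n) ~ sqrt(π/(27n))

φ(x) = 27 · x^2 + 13 · x^4 has its unique global minimum at x* = 0 (since φ'(x) = 54x + 52x^3 = 0 only at x = 0 for real x with both coefficients positive, and φ → ∞ as |x| → ∞). At x* = 0, φ(0) = 0 and φ''(0) = 54. Laplace's method then gives
  I(n) ~ sqrt(2π / (n · φ''(0))) · e^(−n φ(0)) = sqrt(2π / (54n)) = sqrt(π/(27n)).
The 13 · x^4 term contributes only at subleading order (an O(1/n) relative correction).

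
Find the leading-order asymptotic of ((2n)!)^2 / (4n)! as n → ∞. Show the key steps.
((2n)!)^2/(4n)! ~ ((2π·2n)^(1/2) / sqrt(2)) · 2^(−2·2n)  →  0

Write N = 2n. Stirling: N! ~ sqrt(2π N)(N/e)^N and (2N)! ~ sqrt(2π·2N)·(2N/e)^(2N).
  (N!)^2/(2N)! ~ (2π N)^(2/2) (N/e)^(2N) / [sqrt(2π·2N) (2N/e)^(2N)]
     = (2π N)^(2/2) / sqrt(2π·2N) · (N/(2N))^(2N)
     = (2π N)^((2−1)/2) / sqrt(2) · 2^(−2N).
Since 2^2 > 1, the factor 2^(−2N) decays exponentially, so the ratio → 0. Substituting N = 2n gives the stated form.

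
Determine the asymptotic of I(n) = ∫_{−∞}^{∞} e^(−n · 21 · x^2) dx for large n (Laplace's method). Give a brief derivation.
I(n) = sqrt(π/(21n))

Here φ(x) = 21 · x^2 has its unique minimum at x* = 0 with φ(x*) = 0 and φ''(x*) = 42. Laplace's method gives
  I(n) ~ e^(−n φ(x*)) · sqrt(2π / (n · φ''(x*))) = sqrt(2π / (42n)) = sqrt(π/(21n)).
This is exact: substituting u = (x − 0)·sqrt(21n) gives I(n) = (1/sqrt(21n)) ∫_{−∞}^{∞} e^(−u^2) du = sqrt(π/(21n)).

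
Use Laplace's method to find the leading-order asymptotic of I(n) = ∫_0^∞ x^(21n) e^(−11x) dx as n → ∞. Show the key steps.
I(n) ~ (sqrt(2π·21n) / 11) · (21n/(11e))^(21n)

Write the integrand as exp(21n ln x − 11x) and set f(x) = 21n ln x − 11x. Then f'(x) = 21n/x − 11 = 0 at x* = 21n/11, and f''(x*) = −21n/x*^2 = −11^2/(21n). Laplace's method (interior maximum) gives
  I(n) ~ e^(f(x*)) · sqrt(2π / |f''(x*)|)
        = exp(21n ln(21n/11) − 21n) · sqrt(2π · 21n / 11^2)
        = (21n/11)^(21n) e^(−21n) · sqrt(2π·21n) / 11
        = (sqrt(2π·21n) / 11) · (21n/(11e))^(21n).
This matches Γ(21n+1)/11^(21n+1) with Stirling applied to Γ.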